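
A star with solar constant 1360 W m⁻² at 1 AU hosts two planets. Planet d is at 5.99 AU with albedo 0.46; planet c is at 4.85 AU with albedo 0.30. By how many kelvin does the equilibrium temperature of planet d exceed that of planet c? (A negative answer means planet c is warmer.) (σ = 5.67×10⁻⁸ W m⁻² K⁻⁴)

T_eq = [S₀(1−A)/(4σd²)]^(1/4), so T ∝ (1−A)^(1/4) / √d.
T₁ = [1360×0.54/(4×5.67×10⁻⁸×5.99²)]^(1/4) = 97.47 K.
T₂ = [1360×0.70/(4×5.67×10⁻⁸×4.85²)]^(1/4) = 115.58 K.

ΔT ≈ -18.1 K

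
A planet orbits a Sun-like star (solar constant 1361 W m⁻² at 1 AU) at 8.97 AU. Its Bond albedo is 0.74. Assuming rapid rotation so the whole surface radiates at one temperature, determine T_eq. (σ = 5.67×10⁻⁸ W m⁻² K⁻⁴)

Flux at 8.97 AU: S = 1361/8.97² = 16.9 W m⁻².
Energy balance: absorbed = emitted ⇒ πR²·S(1−A) = 4πR²·σT_eq⁴, so T_eq⁴ = S(1−A)/(4σ).
T_eq = [16.9 × 0.26 / (4 × 5.67×10⁻⁸)]^(1/4) = (1.94×10⁷)^(1/4) = 66.4 K.

T_eq ≈ 66.4 K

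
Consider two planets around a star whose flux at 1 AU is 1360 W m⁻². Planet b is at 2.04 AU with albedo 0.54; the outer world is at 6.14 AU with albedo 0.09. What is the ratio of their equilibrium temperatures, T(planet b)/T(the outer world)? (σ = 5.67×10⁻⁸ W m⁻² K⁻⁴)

T₁/T₂ ≈ 1.463

T_eq = [S₀(1−A)/(4σd²)]^(1/4), so T ∝ (1−A)^(1/4) / √d.
T₁ = [1360×0.46/(4×5.67×10⁻⁸×2.04²)]^(1/4) = 160.45 K.
T₂ = [1360×0.91/(4×5.67×10⁻⁸×6.14²)]^(1/4) = 109.69 K.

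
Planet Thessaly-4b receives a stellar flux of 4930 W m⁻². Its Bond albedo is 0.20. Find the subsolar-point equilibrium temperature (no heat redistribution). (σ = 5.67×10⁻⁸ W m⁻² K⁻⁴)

At the subsolar point the surface absorbs S(1−A) and emits σT⁴ per unit area — no factor of 4, since only the local patch is in balance.
T = [4930 × 0.80 / 5.67×10⁻⁸]^(1/4) = (6.96×10¹⁰)^(1/4) = 514 K.

T_ss ≈ 514 K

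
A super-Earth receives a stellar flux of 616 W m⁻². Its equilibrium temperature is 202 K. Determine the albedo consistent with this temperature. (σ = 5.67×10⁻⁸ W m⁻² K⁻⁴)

A ≈ 0.39

From T_eq⁴ = S(1−A)/(4σ): 1−A = 4σT_eq⁴/S.
1−A = 4 × 5.67×10⁻⁸ × (202)⁴ / 616 = 0.613.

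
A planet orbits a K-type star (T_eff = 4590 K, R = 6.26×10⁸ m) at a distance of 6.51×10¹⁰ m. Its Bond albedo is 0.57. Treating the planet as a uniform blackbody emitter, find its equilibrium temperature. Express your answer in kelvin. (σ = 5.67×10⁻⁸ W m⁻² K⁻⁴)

L = 4πR_⋆²σT_⋆⁴ = 4π(6.26×10⁸)² × 5.67×10⁻⁸ × (4590)⁴ = 1.24×10²⁶ W.
S = L/(4πd²) = 2330 W m⁻².
Energy balance: absorbed = emitted ⇒ πR²·S(1−A) = 4πR²·σT_eq⁴, so T_eq⁴ = S(1−A)/(4σ).
T_eq = [2330 × 0.43 / (4 × 5.67×10⁻⁸)]^(1/4) = (4.41×10⁹)^(1/4) = 258 K.

T_eq ≈ 258 K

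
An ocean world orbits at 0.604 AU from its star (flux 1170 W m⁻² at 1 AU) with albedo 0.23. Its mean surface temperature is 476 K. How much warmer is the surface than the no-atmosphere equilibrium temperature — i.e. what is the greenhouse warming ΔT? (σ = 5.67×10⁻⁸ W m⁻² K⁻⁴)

ΔT ≈ 153.0 K

S = 1170/0.604² = 3207 W m⁻².
T_eq = [S(1−A)/(4σ)]^(1/4) = [3207×0.77/(4×5.67×10⁻⁸)]^(1/4) = 323.0 K.
ΔT = T_surf − T_eq = 476 − 323.0.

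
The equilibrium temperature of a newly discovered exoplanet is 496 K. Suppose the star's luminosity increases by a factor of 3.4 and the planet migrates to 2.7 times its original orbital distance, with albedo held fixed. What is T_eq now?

T_eq ∝ L^(1/4) · d^(−1/2).
T′ = 496 × 3.4^(1/4) / 2.7^(1/2) = 410 K.

T_eq ≈ 410 K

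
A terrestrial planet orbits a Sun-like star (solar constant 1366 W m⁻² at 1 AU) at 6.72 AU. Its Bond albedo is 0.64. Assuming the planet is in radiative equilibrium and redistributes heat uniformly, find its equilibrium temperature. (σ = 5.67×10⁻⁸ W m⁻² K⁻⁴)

Flux at 6.72 AU: S = 1366/6.72² = 30.2 W m⁻².
Energy balance: absorbed = emitted ⇒ πR²·S(1−A) = 4πR²·σT_eq⁴, so T_eq⁴ = S(1−A)/(4σ).
T_eq = [30.2 × 0.36 / (4 × 5.67×10⁻⁸)]^(1/4) = (4.80×10⁷)^(1/4) = 83.2 K.

T_eq ≈ 83.2 K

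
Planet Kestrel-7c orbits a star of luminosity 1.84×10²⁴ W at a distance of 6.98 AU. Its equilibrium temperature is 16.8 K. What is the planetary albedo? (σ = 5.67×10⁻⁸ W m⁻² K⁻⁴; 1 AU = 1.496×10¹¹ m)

d = 6.98 AU = 1.04×10¹² m.
Flux: S = L/(4πd²) = 1.84×10²⁴/(4π×(1.04×10¹²)²) = 0.134 W m⁻².
From T_eq⁴ = S(1−A)/(4σ): 1−A = 4σT_eq⁴/S.
1−A = 4 × 5.67×10⁻⁸ × (16.8)⁴ / 0.134 = 0.135.

A ≈ 0.87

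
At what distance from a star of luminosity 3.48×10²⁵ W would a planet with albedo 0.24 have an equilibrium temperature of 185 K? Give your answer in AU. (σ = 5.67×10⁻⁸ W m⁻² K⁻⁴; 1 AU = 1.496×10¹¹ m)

From T_eq⁴ = L(1−A)/(16πσd²): d = √[L(1−A)/(16πσT_eq⁴)].
d = √[3.48×10²⁵ × 0.76 / (16π × 5.67×10⁻⁸ × (185)⁴)] = 8.90×10¹⁰ m = 0.595 AU.

d ≈ 0.595 AU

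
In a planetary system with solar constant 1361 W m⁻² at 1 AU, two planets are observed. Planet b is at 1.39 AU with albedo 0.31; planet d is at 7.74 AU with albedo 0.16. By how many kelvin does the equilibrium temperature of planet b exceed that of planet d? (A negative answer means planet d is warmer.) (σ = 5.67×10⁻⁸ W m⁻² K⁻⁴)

ΔT ≈ 119.4 K

T_eq = [S₀(1−A)/(4σd²)]^(1/4), so T ∝ (1−A)^(1/4) / √d.
T₁ = [1361×0.69/(4×5.67×10⁻⁸×1.39²)]^(1/4) = 215.16 K.
T₂ = [1361×0.84/(4×5.67×10⁻⁸×7.74²)]^(1/4) = 95.78 K.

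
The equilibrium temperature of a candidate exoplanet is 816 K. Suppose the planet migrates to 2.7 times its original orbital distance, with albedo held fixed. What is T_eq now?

T_eq ≈ 497 K

T_eq ∝ L^(1/4) · d^(−1/2).
T′ = 816 / 2.7^(1/2) = 497 K.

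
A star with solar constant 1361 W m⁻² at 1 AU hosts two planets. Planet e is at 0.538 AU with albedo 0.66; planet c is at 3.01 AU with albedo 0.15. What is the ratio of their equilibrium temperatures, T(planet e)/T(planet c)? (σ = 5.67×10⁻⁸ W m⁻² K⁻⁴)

T_eq = [S₀(1−A)/(4σd²)]^(1/4), so T ∝ (1−A)^(1/4) / √d.
T₁ = [1361×0.34/(4×5.67×10⁻⁸×0.538²)]^(1/4) = 289.76 K.
T₂ = [1361×0.85/(4×5.67×10⁻⁸×3.01²)]^(1/4) = 154.04 K.

T₁/T₂ ≈ 1.881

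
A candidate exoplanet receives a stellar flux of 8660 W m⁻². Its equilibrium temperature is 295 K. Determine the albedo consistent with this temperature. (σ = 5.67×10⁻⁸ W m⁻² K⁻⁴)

A ≈ 0.80

From T_eq⁴ = S(1−A)/(4σ): 1−A = 4σT_eq⁴/S.
1−A = 4 × 5.67×10⁻⁸ × (295)⁴ / 8660 = 0.198.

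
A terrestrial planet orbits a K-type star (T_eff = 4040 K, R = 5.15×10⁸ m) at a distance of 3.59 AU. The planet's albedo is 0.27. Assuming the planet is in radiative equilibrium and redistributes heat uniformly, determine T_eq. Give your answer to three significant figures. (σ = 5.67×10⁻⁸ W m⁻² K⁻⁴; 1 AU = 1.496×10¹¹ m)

d = 3.59 AU = 5.37×10¹¹ m.
L = 4πR_⋆²σT_⋆⁴ = 4π(5.15×10⁸)² × 5.67×10⁻⁸ × (4040)⁴ = 5.03×10²⁵ W.
S = L/(4πd²) = 13.9 W m⁻².
Energy balance: absorbed = emitted ⇒ πR²·S(1−A) = 4πR²·σT_eq⁴, so T_eq⁴ = S(1−A)/(4σ).
T_eq = [13.9 × 0.73 / (4 × 5.67×10⁻⁸)]^(1/4) = (4.47×10⁷)^(1/4) = 81.8 K.

T_eq ≈ 81.8 K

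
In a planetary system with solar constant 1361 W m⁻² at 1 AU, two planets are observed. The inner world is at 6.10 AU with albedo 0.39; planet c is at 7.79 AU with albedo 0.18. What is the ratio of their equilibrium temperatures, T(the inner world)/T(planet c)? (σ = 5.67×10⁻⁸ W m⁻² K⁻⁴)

T₁/T₂ ≈ 1.050

T_eq = [S₀(1−A)/(4σd²)]^(1/4), so T ∝ (1−A)^(1/4) / √d.
T₁ = [1361×0.61/(4×5.67×10⁻⁸×6.10²)]^(1/4) = 99.59 K.
T₂ = [1361×0.82/(4×5.67×10⁻⁸×7.79²)]^(1/4) = 94.89 K.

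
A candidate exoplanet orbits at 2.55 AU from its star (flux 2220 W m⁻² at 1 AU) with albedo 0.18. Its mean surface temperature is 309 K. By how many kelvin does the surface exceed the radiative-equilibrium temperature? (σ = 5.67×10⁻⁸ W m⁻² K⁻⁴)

ΔT ≈ 121.6 K

S = 2220/2.55² = 341.4 W m⁻².
T_eq = [S(1−A)/(4σ)]^(1/4) = [341.4×0.82/(4×5.67×10⁻⁸)]^(1/4) = 187.4 K.
ΔT = T_surf − T_eq = 309 − 187.4.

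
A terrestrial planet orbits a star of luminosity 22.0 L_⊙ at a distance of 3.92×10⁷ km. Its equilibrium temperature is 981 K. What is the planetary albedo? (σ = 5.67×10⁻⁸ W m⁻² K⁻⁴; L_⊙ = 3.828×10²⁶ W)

A ≈ 0.52

d = 3.92×10⁷ km = 3.92×10¹⁰ m.
L = 22.0 × 3.828×10²⁶ = 8.42×10²⁷ W.
Flux: S = L/(4πd²) = 8.42×10²⁷/(4π×(3.92×10¹⁰)²) = 4.36×10⁵ W m⁻².
From T_eq⁴ = S(1−A)/(4σ): 1−A = 4σT_eq⁴/S.
1−A = 4 × 5.67×10⁻⁸ × (981)⁴ / 4.36×10⁵ = 0.482.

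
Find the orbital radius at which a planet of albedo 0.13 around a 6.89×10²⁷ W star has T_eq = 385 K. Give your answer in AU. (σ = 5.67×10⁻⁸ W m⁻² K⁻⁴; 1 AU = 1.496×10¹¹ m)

From T_eq⁴ = L(1−A)/(16πσd²): d = √[L(1−A)/(16πσT_eq⁴)].
d = √[6.89×10²⁷ × 0.87 / (16π × 5.67×10⁻⁸ × (385)⁴)] = 3.09×10¹¹ m = 2.07 AU.

d ≈ 2.07 AU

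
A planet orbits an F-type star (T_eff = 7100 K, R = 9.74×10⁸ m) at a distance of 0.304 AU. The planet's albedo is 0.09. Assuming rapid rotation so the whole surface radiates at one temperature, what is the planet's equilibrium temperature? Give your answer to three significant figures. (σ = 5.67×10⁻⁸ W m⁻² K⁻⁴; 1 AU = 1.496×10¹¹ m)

T_eq ≈ 718 K

d = 0.304 AU = 4.55×10¹⁰ m.
L = 4πR_⋆²σT_⋆⁴ = 4π(9.74×10⁸)² × 5.67×10⁻⁸ × (7100)⁴ = 1.72×10²⁷ W.
S = L/(4πd²) = 6.61×10⁴ W m⁻².
Energy balance: absorbed = emitted ⇒ πR²·S(1−A) = 4πR²·σT_eq⁴, so T_eq⁴ = S(1−A)/(4σ).
T_eq = [6.61×10⁴ × 0.91 / (4 × 5.67×10⁻⁸)]^(1/4) = (2.65×10¹¹)^(1/4) = 718 K.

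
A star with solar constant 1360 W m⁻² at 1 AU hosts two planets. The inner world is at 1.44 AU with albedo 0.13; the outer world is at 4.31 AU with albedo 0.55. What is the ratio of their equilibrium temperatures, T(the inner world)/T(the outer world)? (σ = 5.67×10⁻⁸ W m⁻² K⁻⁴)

T₁/T₂ ≈ 2.040

T_eq = [S₀(1−A)/(4σd²)]^(1/4), so T ∝ (1−A)^(1/4) / √d.
T₁ = [1360×0.87/(4×5.67×10⁻⁸×1.44²)]^(1/4) = 223.96 K.
T₂ = [1360×0.45/(4×5.67×10⁻⁸×4.31²)]^(1/4) = 109.78 K.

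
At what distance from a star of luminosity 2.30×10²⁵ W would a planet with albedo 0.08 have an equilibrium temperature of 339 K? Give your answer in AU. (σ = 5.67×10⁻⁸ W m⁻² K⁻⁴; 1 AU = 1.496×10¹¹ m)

From T_eq⁴ = L(1−A)/(16πσd²): d = √[L(1−A)/(16πσT_eq⁴)].
d = √[2.30×10²⁵ × 0.92 / (16π × 5.67×10⁻⁸ × (339)⁴)] = 2.37×10¹⁰ m = 0.158 AU.

d ≈ 0.158 AU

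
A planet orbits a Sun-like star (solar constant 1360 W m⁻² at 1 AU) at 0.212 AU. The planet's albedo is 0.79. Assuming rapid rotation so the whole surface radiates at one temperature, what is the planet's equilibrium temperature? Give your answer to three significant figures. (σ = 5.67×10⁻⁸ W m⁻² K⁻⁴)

T_eq ≈ 409 K

Flux at 0.212 AU: S = 1360/0.212² = 3.03×10⁴ W m⁻².
Energy balance: absorbed = emitted ⇒ πR²·S(1−A) = 4πR²·σT_eq⁴, so T_eq⁴ = S(1−A)/(4σ).
T_eq = [3.03×10⁴ × 0.21 / (4 × 5.67×10⁻⁸)]^(1/4) = (2.80×10¹⁰)^(1/4) = 409 K.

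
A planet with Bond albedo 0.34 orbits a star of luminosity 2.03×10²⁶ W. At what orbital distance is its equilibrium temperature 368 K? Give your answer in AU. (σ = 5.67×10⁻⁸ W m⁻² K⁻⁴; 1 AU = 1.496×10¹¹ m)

From T_eq⁴ = L(1−A)/(16πσd²): d = √[L(1−A)/(16πσT_eq⁴)].
d = √[2.03×10²⁶ × 0.66 / (16π × 5.67×10⁻⁸ × (368)⁴)] = 5.06×10¹⁰ m = 0.338 AU.

d ≈ 0.338 AU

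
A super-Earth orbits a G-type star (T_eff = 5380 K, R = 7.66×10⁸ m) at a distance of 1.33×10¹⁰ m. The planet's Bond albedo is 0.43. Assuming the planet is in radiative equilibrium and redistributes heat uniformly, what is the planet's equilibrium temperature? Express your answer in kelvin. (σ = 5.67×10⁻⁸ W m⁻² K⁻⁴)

T_eq ≈ 793 K

L = 4πR_⋆²σT_⋆⁴ = 4π(7.66×10⁸)² × 5.67×10⁻⁸ × (5380)⁴ = 3.50×10²⁶ W.
S = L/(4πd²) = 1.58×10⁵ W m⁻².
Energy balance: absorbed = emitted ⇒ πR²·S(1−A) = 4πR²·σT_eq⁴, so T_eq⁴ = S(1−A)/(4σ).
T_eq = [1.58×10⁵ × 0.57 / (4 × 5.67×10⁻⁸)]^(1/4) = (3.96×10¹¹)^(1/4) = 793 K.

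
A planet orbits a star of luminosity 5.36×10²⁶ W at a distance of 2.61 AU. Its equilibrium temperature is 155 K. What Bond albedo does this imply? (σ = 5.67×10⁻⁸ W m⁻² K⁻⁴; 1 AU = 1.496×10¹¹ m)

d = 2.61 AU = 3.90×10¹¹ m.
Flux: S = L/(4πd²) = 5.36×10²⁶/(4π×(3.90×10¹¹)²) = 280 W m⁻².
From T_eq⁴ = S(1−A)/(4σ): 1−A = 4σT_eq⁴/S.
1−A = 4 × 5.67×10⁻⁸ × (155)⁴ / 280 = 0.468.

A ≈ 0.53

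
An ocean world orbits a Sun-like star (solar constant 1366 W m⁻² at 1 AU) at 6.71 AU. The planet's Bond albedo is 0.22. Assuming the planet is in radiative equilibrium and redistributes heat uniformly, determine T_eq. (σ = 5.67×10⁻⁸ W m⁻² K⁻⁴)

Flux at 6.71 AU: S = 1366/6.71² = 30.3 W m⁻².
Energy balance: absorbed = emitted ⇒ πR²·S(1−A) = 4πR²·σT_eq⁴, so T_eq⁴ = S(1−A)/(4σ).
T_eq = [30.3 × 0.78 / (4 × 5.67×10⁻⁸)]^(1/4) = (1.04×10⁸)^(1/4) = 101 K.

T_eq ≈ 101 K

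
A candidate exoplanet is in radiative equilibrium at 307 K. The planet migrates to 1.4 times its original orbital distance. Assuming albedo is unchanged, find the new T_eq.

T_eq ∝ L^(1/4) · d^(−1/2).
T′ = 307 / 1.4^(1/2) = 259 K.

T_eq ≈ 259 K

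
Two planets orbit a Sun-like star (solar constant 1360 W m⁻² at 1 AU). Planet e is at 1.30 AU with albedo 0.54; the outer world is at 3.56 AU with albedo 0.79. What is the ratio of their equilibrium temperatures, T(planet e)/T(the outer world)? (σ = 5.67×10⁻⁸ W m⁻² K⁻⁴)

T₁/T₂ ≈ 2.013

T_eq = [S₀(1−A)/(4σd²)]^(1/4), so T ∝ (1−A)^(1/4) / √d.
T₁ = [1360×0.46/(4×5.67×10⁻⁸×1.30²)]^(1/4) = 201.00 K.
T₂ = [1360×0.21/(4×5.67×10⁻⁸×3.56²)]^(1/4) = 99.84 K.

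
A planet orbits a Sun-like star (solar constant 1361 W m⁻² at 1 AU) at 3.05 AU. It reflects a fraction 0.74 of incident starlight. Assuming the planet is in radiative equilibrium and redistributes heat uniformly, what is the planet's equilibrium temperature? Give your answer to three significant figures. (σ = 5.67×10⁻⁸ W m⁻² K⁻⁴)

Flux at 3.05 AU: S = 1361/3.05² = 146 W m⁻².
Energy balance: absorbed = emitted ⇒ πR²·S(1−A) = 4πR²·σT_eq⁴, so T_eq⁴ = S(1−A)/(4σ).
T_eq = [146 × 0.26 / (4 × 5.67×10⁻⁸)]^(1/4) = (1.68×10⁸)^(1/4) = 114 K.

T_eq ≈ 114 K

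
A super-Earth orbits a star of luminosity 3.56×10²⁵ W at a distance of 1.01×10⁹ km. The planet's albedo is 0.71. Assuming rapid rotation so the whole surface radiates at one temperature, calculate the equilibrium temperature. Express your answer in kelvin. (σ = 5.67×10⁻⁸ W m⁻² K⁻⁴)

d = 1.01×10⁹ km = 1.01×10¹² m.
Flux: S = L/(4πd²) = 3.56×10²⁵/(4π×(1.01×10¹²)²) = 2.78 W m⁻².
Energy balance: absorbed = emitted ⇒ πR²·S(1−A) = 4πR²·σT_eq⁴, so T_eq⁴ = S(1−A)/(4σ).
T_eq = [2.78 × 0.29 / (4 × 5.67×10⁻⁸)]^(1/4) = (3.55×10⁶)^(1/4) = 43.4 K.

T_eq ≈ 43.4 K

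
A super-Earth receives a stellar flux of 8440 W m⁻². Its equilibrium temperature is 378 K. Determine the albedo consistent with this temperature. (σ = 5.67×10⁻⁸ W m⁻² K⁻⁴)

A ≈ 0.45

From T_eq⁴ = S(1−A)/(4σ): 1−A = 4σT_eq⁴/S.
1−A = 4 × 5.67×10⁻⁸ × (378)⁴ / 8440 = 0.549.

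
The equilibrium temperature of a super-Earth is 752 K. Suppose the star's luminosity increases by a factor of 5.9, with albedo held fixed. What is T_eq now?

T_eq ∝ L^(1/4) · d^(−1/2).
T′ = 752 × 5.9^(1/4) = 1170 K.

T_eq ≈ 1170 K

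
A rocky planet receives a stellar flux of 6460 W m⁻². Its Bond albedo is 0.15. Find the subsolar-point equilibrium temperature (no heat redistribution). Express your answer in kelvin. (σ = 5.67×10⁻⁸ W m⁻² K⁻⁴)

At the subsolar point the surface absorbs S(1−A) and emits σT⁴ per unit area — no factor of 4, since only the local patch is in balance.
T = [6460 × 0.85 / 5.67×10⁻⁸]^(1/4) = (9.68×10¹⁰)^(1/4) = 558 K.

T_ss ≈ 558 K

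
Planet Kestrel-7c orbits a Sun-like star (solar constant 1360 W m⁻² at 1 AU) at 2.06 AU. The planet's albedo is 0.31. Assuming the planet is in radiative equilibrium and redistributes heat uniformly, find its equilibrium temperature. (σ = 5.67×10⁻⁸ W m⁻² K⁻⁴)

T_eq ≈ 177 K

Flux at 2.06 AU: S = 1360/2.06² = 320 W m⁻².
Energy balance: absorbed = emitted ⇒ πR²·S(1−A) = 4πR²·σT_eq⁴, so T_eq⁴ = S(1−A)/(4σ).
T_eq = [320 × 0.69 / (4 × 5.67×10⁻⁸)]^(1/4) = (9.75×10⁸)^(1/4) = 177 K.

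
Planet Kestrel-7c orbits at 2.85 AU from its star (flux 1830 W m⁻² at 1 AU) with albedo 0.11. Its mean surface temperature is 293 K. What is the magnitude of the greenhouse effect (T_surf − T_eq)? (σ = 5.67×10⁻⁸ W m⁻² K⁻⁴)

ΔT ≈ 120.6 K

S = 1830/2.85² = 225.3 W m⁻².
T_eq = [S(1−A)/(4σ)]^(1/4) = [225.3×0.89/(4×5.67×10⁻⁸)]^(1/4) = 172.4 K.
ΔT = T_surf − T_eq = 293 − 172.4.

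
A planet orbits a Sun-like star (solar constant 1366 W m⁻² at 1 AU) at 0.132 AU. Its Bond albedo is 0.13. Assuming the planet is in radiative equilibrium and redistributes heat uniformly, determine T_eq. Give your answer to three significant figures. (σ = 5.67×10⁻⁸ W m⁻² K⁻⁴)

T_eq ≈ 741 K

Flux at 0.132 AU: S = 1366/0.132² = 7.84×10⁴ W m⁻².
Energy balance: absorbed = emitted ⇒ πR²·S(1−A) = 4πR²·σT_eq⁴, so T_eq⁴ = S(1−A)/(4σ).
T_eq = [7.84×10⁴ × 0.87 / (4 × 5.67×10⁻⁸)]^(1/4) = (3.01×10¹¹)^(1/4) = 741 K.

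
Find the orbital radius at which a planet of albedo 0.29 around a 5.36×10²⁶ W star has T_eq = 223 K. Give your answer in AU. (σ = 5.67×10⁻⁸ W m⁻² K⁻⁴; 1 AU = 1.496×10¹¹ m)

d ≈ 1.55 AU

From T_eq⁴ = L(1−A)/(16πσd²): d = √[L(1−A)/(16πσT_eq⁴)].
d = √[5.36×10²⁶ × 0.71 / (16π × 5.67×10⁻⁸ × (223)⁴)] = 2.32×10¹¹ m = 1.55 AU.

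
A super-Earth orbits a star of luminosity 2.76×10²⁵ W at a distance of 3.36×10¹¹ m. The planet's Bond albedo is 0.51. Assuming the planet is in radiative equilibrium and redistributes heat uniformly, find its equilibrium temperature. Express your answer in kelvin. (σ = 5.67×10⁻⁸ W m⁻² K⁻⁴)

T_eq ≈ 80.5 K

Flux: S = L/(4πd²) = 2.76×10²⁵/(4π×(3.36×10¹¹)²) = 19.5 W m⁻².
Energy balance: absorbed = emitted ⇒ πR²·S(1−A) = 4πR²·σT_eq⁴, so T_eq⁴ = S(1−A)/(4σ).
T_eq = [19.5 × 0.49 / (4 × 5.67×10⁻⁸)]^(1/4) = (4.20×10⁷)^(1/4) = 80.5 K.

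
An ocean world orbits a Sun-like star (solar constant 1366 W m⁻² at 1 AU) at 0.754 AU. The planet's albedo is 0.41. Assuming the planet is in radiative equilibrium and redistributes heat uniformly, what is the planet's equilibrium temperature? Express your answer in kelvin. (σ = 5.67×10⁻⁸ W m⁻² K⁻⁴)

Flux at 0.754 AU: S = 1366/0.754² = 2400 W m⁻².
Energy balance: absorbed = emitted ⇒ πR²·S(1−A) = 4πR²·σT_eq⁴, so T_eq⁴ = S(1−A)/(4σ).
T_eq = [2400 × 0.59 / (4 × 5.67×10⁻⁸)]^(1/4) = (6.25×10⁹)^(1/4) = 281 K.

T_eq ≈ 281 K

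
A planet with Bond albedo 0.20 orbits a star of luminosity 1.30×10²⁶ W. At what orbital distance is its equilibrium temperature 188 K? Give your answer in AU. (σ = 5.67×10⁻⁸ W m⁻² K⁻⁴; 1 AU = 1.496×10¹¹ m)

d ≈ 1.14 AU

From T_eq⁴ = L(1−A)/(16πσd²): d = √[L(1−A)/(16πσT_eq⁴)].
d = √[1.30×10²⁶ × 0.80 / (16π × 5.67×10⁻⁸ × (188)⁴)] = 1.71×10¹¹ m = 1.14 AU.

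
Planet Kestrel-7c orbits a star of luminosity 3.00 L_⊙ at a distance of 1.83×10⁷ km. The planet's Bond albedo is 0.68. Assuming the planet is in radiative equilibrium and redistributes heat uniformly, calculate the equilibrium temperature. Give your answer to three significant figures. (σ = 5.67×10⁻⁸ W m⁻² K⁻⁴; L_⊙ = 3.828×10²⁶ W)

T_eq ≈ 788 K

d = 1.83×10⁷ km = 1.83×10¹⁰ m.
L = 3.00 × 3.828×10²⁶ = 1.15×10²⁷ W.
Flux: S = L/(4πd²) = 1.15×10²⁷/(4π×(1.83×10¹⁰)²) = 2.73×10⁵ W m⁻².
Energy balance: absorbed = emitted ⇒ πR²·S(1−A) = 4πR²·σT_eq⁴, so T_eq⁴ = S(1−A)/(4σ).
T_eq = [2.73×10⁵ × 0.32 / (4 × 5.67×10⁻⁸)]^(1/4) = (3.85×10¹¹)^(1/4) = 788 K.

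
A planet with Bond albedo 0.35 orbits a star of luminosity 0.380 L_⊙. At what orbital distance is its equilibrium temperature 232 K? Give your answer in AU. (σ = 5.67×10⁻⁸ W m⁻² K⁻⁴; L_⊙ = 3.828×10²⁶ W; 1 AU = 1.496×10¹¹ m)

d ≈ 0.715 AU

L = 0.380 × 3.828×10²⁶ = 1.45×10²⁶ W.
From T_eq⁴ = L(1−A)/(16πσd²): d = √[L(1−A)/(16πσT_eq⁴)].
d = √[1.45×10²⁶ × 0.65 / (16π × 5.67×10⁻⁸ × (232)⁴)] = 1.07×10¹¹ m = 0.715 AU.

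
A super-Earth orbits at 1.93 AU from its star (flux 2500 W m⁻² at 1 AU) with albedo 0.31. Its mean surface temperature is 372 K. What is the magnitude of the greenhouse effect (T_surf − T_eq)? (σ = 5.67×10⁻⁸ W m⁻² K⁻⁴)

ΔT ≈ 159.4 K

S = 2500/1.93² = 671.2 W m⁻².
T_eq = [S(1−A)/(4σ)]^(1/4) = [671.2×0.69/(4×5.67×10⁻⁸)]^(1/4) = 212.6 K.
ΔT = T_surf − T_eq = 372 − 212.6.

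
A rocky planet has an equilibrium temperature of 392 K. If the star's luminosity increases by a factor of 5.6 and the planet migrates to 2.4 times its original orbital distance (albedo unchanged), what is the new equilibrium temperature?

T_eq ∝ L^(1/4) · d^(−1/2).
T′ = 392 × 5.6^(1/4) / 2.4^(1/2) = 389 K.

T_eq ≈ 389 K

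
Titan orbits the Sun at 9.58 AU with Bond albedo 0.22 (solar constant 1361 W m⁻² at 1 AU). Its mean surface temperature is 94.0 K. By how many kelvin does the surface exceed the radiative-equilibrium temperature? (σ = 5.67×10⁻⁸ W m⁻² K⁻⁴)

ΔT ≈ 9.5 K

S = 1361/9.58² = 14.83 W m⁻².
T_eq = [S(1−A)/(4σ)]^(1/4) = [14.83×0.78/(4×5.67×10⁻⁸)]^(1/4) = 84.5 K.
ΔT = T_surf − T_eq = 94 − 84.5.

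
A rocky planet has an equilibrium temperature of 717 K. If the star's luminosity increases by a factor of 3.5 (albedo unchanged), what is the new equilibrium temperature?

T_eq ∝ L^(1/4) · d^(−1/2).
T′ = 717 × 3.5^(1/4) = 981 K.

T_eq ≈ 981 K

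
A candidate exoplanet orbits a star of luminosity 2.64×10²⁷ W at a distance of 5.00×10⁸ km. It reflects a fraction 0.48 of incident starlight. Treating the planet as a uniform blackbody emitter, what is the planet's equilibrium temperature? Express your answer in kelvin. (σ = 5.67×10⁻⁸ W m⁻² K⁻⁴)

d = 5.00×10⁸ km = 5.00×10¹¹ m.
Flux: S = L/(4πd²) = 2.64×10²⁷/(4π×(5.00×10¹¹)²) = 840 W m⁻².
Energy balance: absorbed = emitted ⇒ πR²·S(1−A) = 4πR²·σT_eq⁴, so T_eq⁴ = S(1−A)/(4σ).
T_eq = [840 × 0.52 / (4 × 5.67×10⁻⁸)]^(1/4) = (1.93×10⁹)^(1/4) = 210 K.

T_eq ≈ 210 K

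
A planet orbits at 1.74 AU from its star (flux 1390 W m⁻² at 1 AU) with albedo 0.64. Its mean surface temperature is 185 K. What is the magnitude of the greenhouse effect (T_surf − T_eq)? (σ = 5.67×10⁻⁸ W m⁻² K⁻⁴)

ΔT ≈ 20.7 K

S = 1390/1.74² = 459.1 W m⁻².
T_eq = [S(1−A)/(4σ)]^(1/4) = [459.1×0.36/(4×5.67×10⁻⁸)]^(1/4) = 164.3 K.
ΔT = T_surf − T_eq = 185 − 164.3.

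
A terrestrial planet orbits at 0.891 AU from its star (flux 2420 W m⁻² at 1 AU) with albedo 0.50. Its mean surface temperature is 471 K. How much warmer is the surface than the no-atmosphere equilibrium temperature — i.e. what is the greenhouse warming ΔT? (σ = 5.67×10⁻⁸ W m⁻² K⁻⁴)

ΔT ≈ 184.7 K

S = 2420/0.891² = 3048 W m⁻².
T_eq = [S(1−A)/(4σ)]^(1/4) = [3048×0.50/(4×5.67×10⁻⁸)]^(1/4) = 286.3 K.
ΔT = T_surf − T_eq = 471 − 286.3.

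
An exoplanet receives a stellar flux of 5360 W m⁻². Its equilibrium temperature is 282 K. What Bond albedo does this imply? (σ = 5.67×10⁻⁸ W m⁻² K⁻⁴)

From T_eq⁴ = S(1−A)/(4σ): 1−A = 4σT_eq⁴/S.
1−A = 4 × 5.67×10⁻⁸ × (282)⁴ / 5360 = 0.268.

A ≈ 0.73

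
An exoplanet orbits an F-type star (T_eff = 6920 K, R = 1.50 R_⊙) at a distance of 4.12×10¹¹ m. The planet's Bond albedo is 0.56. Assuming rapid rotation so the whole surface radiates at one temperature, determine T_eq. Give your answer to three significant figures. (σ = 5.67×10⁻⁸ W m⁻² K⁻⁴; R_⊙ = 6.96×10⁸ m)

R_⋆ = 1.50 × 6.96×10⁸ = 1.04×10⁹ m.
L = 4πR_⋆²σT_⋆⁴ = 4π(1.04×10⁹)² × 5.67×10⁻⁸ × (6920)⁴ = 1.78×10²⁷ W.
S = L/(4πd²) = 835 W m⁻².
Energy balance: absorbed = emitted ⇒ πR²·S(1−A) = 4πR²·σT_eq⁴, so T_eq⁴ = S(1−A)/(4σ).
T_eq = [835 × 0.44 / (4 × 5.67×10⁻⁸)]^(1/4) = (1.62×10⁹)^(1/4) = 201 K.

T_eq ≈ 201 K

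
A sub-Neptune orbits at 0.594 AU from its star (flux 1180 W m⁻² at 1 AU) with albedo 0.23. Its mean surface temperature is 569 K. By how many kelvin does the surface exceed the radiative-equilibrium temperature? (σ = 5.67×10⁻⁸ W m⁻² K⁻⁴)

S = 1180/0.594² = 3344 W m⁻².
T_eq = [S(1−A)/(4σ)]^(1/4) = [3344×0.77/(4×5.67×10⁻⁸)]^(1/4) = 326.4 K.
ΔT = T_surf − T_eq = 569 − 326.4.

ΔT ≈ 242.6 K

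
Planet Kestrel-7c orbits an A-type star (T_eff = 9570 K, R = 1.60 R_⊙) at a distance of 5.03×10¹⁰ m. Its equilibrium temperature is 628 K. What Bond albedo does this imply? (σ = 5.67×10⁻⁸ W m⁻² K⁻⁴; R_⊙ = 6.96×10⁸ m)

R_⋆ = 1.60 × 6.96×10⁸ = 1.11×10⁹ m.
L = 4πR_⋆²σT_⋆⁴ = 4π(1.11×10⁹)² × 5.67×10⁻⁸ × (9570)⁴ = 7.41×10²⁷ W.
S = L/(4πd²) = 2.33×10⁵ W m⁻².
From T_eq⁴ = S(1−A)/(4σ): 1−A = 4σT_eq⁴/S.
1−A = 4 × 5.67×10⁻⁸ × (628)⁴ / 2.33×10⁵ = 0.151.

A ≈ 0.85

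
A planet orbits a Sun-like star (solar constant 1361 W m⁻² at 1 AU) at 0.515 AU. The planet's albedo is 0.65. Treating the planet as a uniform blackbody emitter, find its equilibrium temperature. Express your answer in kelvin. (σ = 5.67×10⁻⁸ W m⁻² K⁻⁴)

Flux at 0.515 AU: S = 1361/0.515² = 5130 W m⁻².
Energy balance: absorbed = emitted ⇒ πR²·S(1−A) = 4πR²·σT_eq⁴, so T_eq⁴ = S(1−A)/(4σ).
T_eq = [5130 × 0.35 / (4 × 5.67×10⁻⁸)]^(1/4) = (7.92×10⁹)^(1/4) = 298 K.

T_eq ≈ 298 K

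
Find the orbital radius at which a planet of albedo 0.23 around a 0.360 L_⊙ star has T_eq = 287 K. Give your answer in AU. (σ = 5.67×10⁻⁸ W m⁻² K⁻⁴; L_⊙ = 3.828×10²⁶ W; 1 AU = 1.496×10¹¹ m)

d ≈ 0.495 AU

L = 0.360 × 3.828×10²⁶ = 1.38×10²⁶ W.
From T_eq⁴ = L(1−A)/(16πσd²): d = √[L(1−A)/(16πσT_eq⁴)].
d = √[1.38×10²⁶ × 0.77 / (16π × 5.67×10⁻⁸ × (287)⁴)] = 7.41×10¹⁰ m = 0.495 AU.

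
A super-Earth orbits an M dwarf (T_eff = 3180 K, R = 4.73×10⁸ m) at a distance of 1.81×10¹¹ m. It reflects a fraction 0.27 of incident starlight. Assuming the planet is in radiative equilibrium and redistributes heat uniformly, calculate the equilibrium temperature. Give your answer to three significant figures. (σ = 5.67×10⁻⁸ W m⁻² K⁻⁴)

L = 4πR_⋆²σT_⋆⁴ = 4π(4.73×10⁸)² × 5.67×10⁻⁸ × (3180)⁴ = 1.63×10²⁵ W.
S = L/(4πd²) = 39.6 W m⁻².
Energy balance: absorbed = emitted ⇒ πR²·S(1−A) = 4πR²·σT_eq⁴, so T_eq⁴ = S(1−A)/(4σ).
T_eq = [39.6 × 0.73 / (4 × 5.67×10⁻⁸)]^(1/4) = (1.27×10⁸)^(1/4) = 106 K.

T_eq ≈ 106 K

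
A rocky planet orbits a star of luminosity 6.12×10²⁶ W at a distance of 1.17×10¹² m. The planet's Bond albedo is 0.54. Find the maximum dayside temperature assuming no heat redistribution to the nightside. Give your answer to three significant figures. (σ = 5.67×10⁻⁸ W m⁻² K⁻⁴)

Flux: S = L/(4πd²) = 6.12×10²⁶/(4π×(1.17×10¹²)²) = 35.6 W m⁻².
With no redistribution each surface element balances locally: S(1−A) = σT⁴.
T = [35.6 × 0.46 / 5.67×10⁻⁸]^(1/4) = (2.89×10⁸)^(1/4) = 130 K.

T_ss ≈ 130 K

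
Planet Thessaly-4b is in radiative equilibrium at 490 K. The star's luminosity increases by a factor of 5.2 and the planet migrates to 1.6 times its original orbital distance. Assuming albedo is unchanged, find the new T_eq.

T_eq ≈ 585 K

T_eq ∝ L^(1/4) · d^(−1/2).
T′ = 490 × 5.2^(1/4) / 1.6^(1/2) = 585 K.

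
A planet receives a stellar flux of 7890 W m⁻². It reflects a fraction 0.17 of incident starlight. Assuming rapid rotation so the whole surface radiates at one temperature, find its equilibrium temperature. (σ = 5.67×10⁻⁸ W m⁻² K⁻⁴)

T_eq ≈ 412 K

Energy balance: absorbed = emitted ⇒ πR²·S(1−A) = 4πR²·σT_eq⁴, so T_eq⁴ = S(1−A)/(4σ).
T_eq = [7890 × 0.83 / (4 × 5.67×10⁻⁸)]^(1/4) = (2.89×10¹⁰)^(1/4) = 412 K.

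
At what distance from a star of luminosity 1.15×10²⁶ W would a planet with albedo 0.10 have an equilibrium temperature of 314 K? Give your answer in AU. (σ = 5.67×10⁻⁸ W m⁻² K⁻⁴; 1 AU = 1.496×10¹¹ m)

From T_eq⁴ = L(1−A)/(16πσd²): d = √[L(1−A)/(16πσT_eq⁴)].
d = √[1.15×10²⁶ × 0.90 / (16π × 5.67×10⁻⁸ × (314)⁴)] = 6.11×10¹⁰ m = 0.409 AU.

d ≈ 0.409 AU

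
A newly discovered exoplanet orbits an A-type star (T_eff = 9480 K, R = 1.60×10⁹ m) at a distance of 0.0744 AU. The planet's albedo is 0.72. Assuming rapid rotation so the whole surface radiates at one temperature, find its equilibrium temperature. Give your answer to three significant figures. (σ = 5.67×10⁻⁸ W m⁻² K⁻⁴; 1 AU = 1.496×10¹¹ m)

d = 0.0744 AU = 1.11×10¹⁰ m.
L = 4πR_⋆²σT_⋆⁴ = 4π(1.60×10⁹)² × 5.67×10⁻⁸ × (9480)⁴ = 1.47×10²⁸ W.
S = L/(4πd²) = 9.46×10⁶ W m⁻².
Energy balance: absorbed = emitted ⇒ πR²·S(1−A) = 4πR²·σT_eq⁴, so T_eq⁴ = S(1−A)/(4σ).
T_eq = [9.46×10⁶ × 0.28 / (4 × 5.67×10⁻⁸)]^(1/4) = (1.17×10¹³)^(1/4) = 1850 K.

T_eq ≈ 1850 K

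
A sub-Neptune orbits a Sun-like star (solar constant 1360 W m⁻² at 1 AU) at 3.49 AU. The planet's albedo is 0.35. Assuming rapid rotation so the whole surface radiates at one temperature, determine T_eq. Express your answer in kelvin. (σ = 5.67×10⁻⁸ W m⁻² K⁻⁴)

Flux at 3.49 AU: S = 1360/3.49² = 112 W m⁻².
Energy balance: absorbed = emitted ⇒ πR²·S(1−A) = 4πR²·σT_eq⁴, so T_eq⁴ = S(1−A)/(4σ).
T_eq = [112 × 0.65 / (4 × 5.67×10⁻⁸)]^(1/4) = (3.20×10⁸)^(1/4) = 134 K.

T_eq ≈ 134 K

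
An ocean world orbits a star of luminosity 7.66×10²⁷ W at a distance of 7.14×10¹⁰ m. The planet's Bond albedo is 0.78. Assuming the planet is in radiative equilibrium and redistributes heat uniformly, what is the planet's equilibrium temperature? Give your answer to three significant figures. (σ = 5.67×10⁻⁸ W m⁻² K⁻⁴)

Flux: S = L/(4πd²) = 7.66×10²⁷/(4π×(7.14×10¹⁰)²) = 1.20×10⁵ W m⁻².
Energy balance: absorbed = emitted ⇒ πR²·S(1−A) = 4πR²·σT_eq⁴, so T_eq⁴ = S(1−A)/(4σ).
T_eq = [1.20×10⁵ × 0.22 / (4 × 5.67×10⁻⁸)]^(1/4) = (1.16×10¹¹)^(1/4) = 584 K.

T_eq ≈ 584 K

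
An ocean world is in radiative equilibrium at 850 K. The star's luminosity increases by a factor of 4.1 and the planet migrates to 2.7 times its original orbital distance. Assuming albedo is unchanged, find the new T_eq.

T_eq ∝ L^(1/4) · d^(−1/2).
T′ = 850 × 4.1^(1/4) / 2.7^(1/2) = 736 K.

T_eq ≈ 736 K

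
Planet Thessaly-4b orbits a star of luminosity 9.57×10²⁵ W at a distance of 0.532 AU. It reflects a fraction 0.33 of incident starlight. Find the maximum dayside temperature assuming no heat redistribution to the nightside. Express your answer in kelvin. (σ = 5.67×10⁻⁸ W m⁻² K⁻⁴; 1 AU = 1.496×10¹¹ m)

T_ss ≈ 345 K

d = 0.532 AU = 7.96×10¹⁰ m.
Flux: S = L/(4πd²) = 9.57×10²⁵/(4π×(7.96×10¹⁰)²) = 1200 W m⁻².
With no redistribution each surface element balances locally: S(1−A) = σT⁴.
T = [1200 × 0.67 / 5.67×10⁻⁸]^(1/4) = (1.42×10¹⁰)^(1/4) = 345 K.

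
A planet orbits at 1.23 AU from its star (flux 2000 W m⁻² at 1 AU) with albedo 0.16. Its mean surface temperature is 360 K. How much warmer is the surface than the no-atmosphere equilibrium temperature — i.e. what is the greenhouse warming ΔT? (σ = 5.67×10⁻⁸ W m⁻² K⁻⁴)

S = 2000/1.23² = 1322 W m⁻².
T_eq = [S(1−A)/(4σ)]^(1/4) = [1322×0.84/(4×5.67×10⁻⁸)]^(1/4) = 264.5 K.
ΔT = T_surf − T_eq = 360 − 264.5.

ΔT ≈ 95.5 K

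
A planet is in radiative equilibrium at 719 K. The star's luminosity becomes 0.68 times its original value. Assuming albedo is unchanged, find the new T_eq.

T_eq ≈ 653 K

T_eq ∝ L^(1/4) · d^(−1/2).
T′ = 719 × 0.68^(1/4) = 653 K.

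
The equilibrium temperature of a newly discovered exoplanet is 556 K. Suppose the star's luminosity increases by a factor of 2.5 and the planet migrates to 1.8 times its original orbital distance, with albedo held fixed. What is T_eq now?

T_eq ∝ L^(1/4) · d^(−1/2).
T′ = 556 × 2.5^(1/4) / 1.8^(1/2) = 521 K.

T_eq ≈ 521 K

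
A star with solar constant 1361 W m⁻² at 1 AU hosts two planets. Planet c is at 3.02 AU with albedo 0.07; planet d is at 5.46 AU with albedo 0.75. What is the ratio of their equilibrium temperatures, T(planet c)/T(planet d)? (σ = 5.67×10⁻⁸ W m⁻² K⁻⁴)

T₁/T₂ ≈ 1.867

T_eq = [S₀(1−A)/(4σd²)]^(1/4), so T ∝ (1−A)^(1/4) / √d.
T₁ = [1361×0.93/(4×5.67×10⁻⁸×3.02²)]^(1/4) = 157.28 K.
T₂ = [1361×0.25/(4×5.67×10⁻⁸×5.46²)]^(1/4) = 84.23 K.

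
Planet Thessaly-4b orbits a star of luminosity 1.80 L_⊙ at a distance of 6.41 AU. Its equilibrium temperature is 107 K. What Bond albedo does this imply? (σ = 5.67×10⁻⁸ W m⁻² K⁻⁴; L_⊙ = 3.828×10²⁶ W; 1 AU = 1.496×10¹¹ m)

A ≈ 0.50

d = 6.41 AU = 9.59×10¹¹ m.
L = 1.80 × 3.828×10²⁶ = 6.89×10²⁶ W.
Flux: S = L/(4πd²) = 6.89×10²⁶/(4π×(9.59×10¹¹)²) = 59.6 W m⁻².
From T_eq⁴ = S(1−A)/(4σ): 1−A = 4σT_eq⁴/S.
1−A = 4 × 5.67×10⁻⁸ × (107)⁴ / 59.6 = 0.499.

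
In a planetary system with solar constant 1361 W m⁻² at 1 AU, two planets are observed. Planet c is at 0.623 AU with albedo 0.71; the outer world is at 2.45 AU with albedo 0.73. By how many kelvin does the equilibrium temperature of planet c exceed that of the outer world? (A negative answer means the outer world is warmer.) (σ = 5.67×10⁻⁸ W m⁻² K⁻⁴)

T_eq = [S₀(1−A)/(4σd²)]^(1/4), so T ∝ (1−A)^(1/4) / √d.
T₁ = [1361×0.29/(4×5.67×10⁻⁸×0.623²)]^(1/4) = 258.77 K.
T₂ = [1361×0.27/(4×5.67×10⁻⁸×2.45²)]^(1/4) = 128.18 K.

ΔT ≈ 130.6 K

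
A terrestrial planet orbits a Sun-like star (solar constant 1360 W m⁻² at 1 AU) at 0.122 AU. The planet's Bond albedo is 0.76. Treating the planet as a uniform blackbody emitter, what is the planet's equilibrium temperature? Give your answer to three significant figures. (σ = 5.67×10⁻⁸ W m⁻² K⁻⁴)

Flux at 0.122 AU: S = 1360/0.122² = 9.14×10⁴ W m⁻².
Energy balance: absorbed = emitted ⇒ πR²·S(1−A) = 4πR²·σT_eq⁴, so T_eq⁴ = S(1−A)/(4σ).
T_eq = [9.14×10⁴ × 0.24 / (4 × 5.67×10⁻⁸)]^(1/4) = (9.67×10¹⁰)^(1/4) = 558 K.

T_eq ≈ 558 K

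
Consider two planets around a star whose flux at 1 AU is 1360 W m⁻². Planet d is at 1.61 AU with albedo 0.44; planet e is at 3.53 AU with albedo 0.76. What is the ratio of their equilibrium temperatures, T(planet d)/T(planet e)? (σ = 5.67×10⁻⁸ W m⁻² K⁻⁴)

T₁/T₂ ≈ 1.830

T_eq = [S₀(1−A)/(4σd²)]^(1/4), so T ∝ (1−A)^(1/4) / √d.
T₁ = [1360×0.56/(4×5.67×10⁻⁸×1.61²)]^(1/4) = 189.72 K.
T₂ = [1360×0.24/(4×5.67×10⁻⁸×3.53²)]^(1/4) = 103.67 K.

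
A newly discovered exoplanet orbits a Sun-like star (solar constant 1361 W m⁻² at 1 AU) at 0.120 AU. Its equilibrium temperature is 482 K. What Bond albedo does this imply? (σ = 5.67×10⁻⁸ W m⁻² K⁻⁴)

Flux at 0.120 AU: S = 1361/0.120² = 9.45×10⁴ W m⁻².
From T_eq⁴ = S(1−A)/(4σ): 1−A = 4σT_eq⁴/S.
1−A = 4 × 5.67×10⁻⁸ × (482)⁴ / 9.45×10⁴ = 0.130.

A ≈ 0.87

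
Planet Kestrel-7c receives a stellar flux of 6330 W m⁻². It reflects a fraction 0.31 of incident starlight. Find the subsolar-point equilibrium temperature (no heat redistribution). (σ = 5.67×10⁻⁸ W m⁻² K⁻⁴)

T_ss ≈ 527 K

At the subsolar point the surface absorbs S(1−A) and emits σT⁴ per unit area — no factor of 4, since only the local patch is in balance.
T = [6330 × 0.69 / 5.67×10⁻⁸]^(1/4) = (7.70×10¹⁰)^(1/4) = 527 K.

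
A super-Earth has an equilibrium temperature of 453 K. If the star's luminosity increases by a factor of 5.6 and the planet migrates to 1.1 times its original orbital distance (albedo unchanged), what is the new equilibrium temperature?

T_eq ∝ L^(1/4) · d^(−1/2).
T′ = 453 × 5.6^(1/4) / 1.1^(1/2) = 664 K.

T_eq ≈ 664 K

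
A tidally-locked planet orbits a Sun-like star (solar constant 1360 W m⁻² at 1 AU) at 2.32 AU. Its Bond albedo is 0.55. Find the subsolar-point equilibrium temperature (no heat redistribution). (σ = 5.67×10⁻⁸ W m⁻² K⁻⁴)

Flux at 2.32 AU: S = 1360/2.32² = 253 W m⁻².
At the subsolar point the surface absorbs S(1−A) and emits σT⁴ per unit area — no factor of 4, since only the local patch is in balance.
T = [253 × 0.45 / 5.67×10⁻⁸]^(1/4) = (2.01×10⁹)^(1/4) = 212 K.

T_ss ≈ 212 K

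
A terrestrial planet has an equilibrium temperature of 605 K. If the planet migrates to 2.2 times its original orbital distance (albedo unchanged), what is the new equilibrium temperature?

T_eq ∝ L^(1/4) · d^(−1/2).
T′ = 605 / 2.2^(1/2) = 408 K.

T_eq ≈ 408 K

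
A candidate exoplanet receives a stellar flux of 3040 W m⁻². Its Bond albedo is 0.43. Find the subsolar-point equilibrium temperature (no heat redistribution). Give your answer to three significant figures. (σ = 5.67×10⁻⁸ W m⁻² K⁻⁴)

At the subsolar point the surface absorbs S(1−A) and emits σT⁴ per unit area — no factor of 4, since only the local patch is in balance.
T = [3040 × 0.57 / 5.67×10⁻⁸]^(1/4) = (3.06×10¹⁰)^(1/4) = 418 K.

T_ss ≈ 418 K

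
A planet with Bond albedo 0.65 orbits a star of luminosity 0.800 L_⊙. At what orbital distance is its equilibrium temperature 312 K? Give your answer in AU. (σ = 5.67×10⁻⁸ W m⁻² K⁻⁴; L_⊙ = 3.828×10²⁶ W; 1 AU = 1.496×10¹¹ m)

L = 0.800 × 3.828×10²⁶ = 3.06×10²⁶ W.
From T_eq⁴ = L(1−A)/(16πσd²): d = √[L(1−A)/(16πσT_eq⁴)].
d = √[3.06×10²⁶ × 0.35 / (16π × 5.67×10⁻⁸ × (312)⁴)] = 6.30×10¹⁰ m = 0.421 AU.

d ≈ 0.421 AU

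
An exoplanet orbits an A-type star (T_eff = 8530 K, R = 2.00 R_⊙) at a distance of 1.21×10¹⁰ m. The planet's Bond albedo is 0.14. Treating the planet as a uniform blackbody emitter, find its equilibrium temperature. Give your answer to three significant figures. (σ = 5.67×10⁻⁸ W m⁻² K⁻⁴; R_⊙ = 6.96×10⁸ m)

R_⋆ = 2.00 × 6.96×10⁸ = 1.39×10⁹ m.
L = 4πR_⋆²σT_⋆⁴ = 4π(1.39×10⁹)² × 5.67×10⁻⁸ × (8530)⁴ = 7.31×10²⁷ W.
S = L/(4πd²) = 3.97×10⁶ W m⁻².
Energy balance: absorbed = emitted ⇒ πR²·S(1−A) = 4πR²·σT_eq⁴, so T_eq⁴ = S(1−A)/(4σ).
T_eq = [3.97×10⁶ × 0.86 / (4 × 5.67×10⁻⁸)]^(1/4) = (1.51×10¹³)^(1/4) = 1970 K.

T_eq ≈ 1970 K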